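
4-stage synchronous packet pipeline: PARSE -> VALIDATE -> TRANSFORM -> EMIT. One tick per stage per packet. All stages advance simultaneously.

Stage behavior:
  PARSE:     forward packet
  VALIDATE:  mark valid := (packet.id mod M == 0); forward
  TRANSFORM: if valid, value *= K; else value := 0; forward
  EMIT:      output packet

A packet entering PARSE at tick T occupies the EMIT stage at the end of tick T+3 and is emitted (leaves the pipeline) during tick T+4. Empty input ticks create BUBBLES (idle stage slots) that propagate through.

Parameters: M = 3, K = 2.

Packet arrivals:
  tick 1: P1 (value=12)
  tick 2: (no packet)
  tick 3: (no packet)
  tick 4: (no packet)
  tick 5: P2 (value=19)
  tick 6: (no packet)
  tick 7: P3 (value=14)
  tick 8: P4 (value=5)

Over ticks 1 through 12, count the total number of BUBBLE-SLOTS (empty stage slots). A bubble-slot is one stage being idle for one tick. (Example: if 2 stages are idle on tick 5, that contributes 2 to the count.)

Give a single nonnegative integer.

Tick 1: [PARSE:P1(v=12,ok=F), VALIDATE:-, TRANSFORM:-, EMIT:-] out:-; bubbles=3
Tick 2: [PARSE:-, VALIDATE:P1(v=12,ok=F), TRANSFORM:-, EMIT:-] out:-; bubbles=3
Tick 3: [PARSE:-, VALIDATE:-, TRANSFORM:P1(v=0,ok=F), EMIT:-] out:-; bubbles=3
Tick 4: [PARSE:-, VALIDATE:-, TRANSFORM:-, EMIT:P1(v=0,ok=F)] out:-; bubbles=3
Tick 5: [PARSE:P2(v=19,ok=F), VALIDATE:-, TRANSFORM:-, EMIT:-] out:P1(v=0); bubbles=3
Tick 6: [PARSE:-, VALIDATE:P2(v=19,ok=F), TRANSFORM:-, EMIT:-] out:-; bubbles=3
Tick 7: [PARSE:P3(v=14,ok=F), VALIDATE:-, TRANSFORM:P2(v=0,ok=F), EMIT:-] out:-; bubbles=2
Tick 8: [PARSE:P4(v=5,ok=F), VALIDATE:P3(v=14,ok=T), TRANSFORM:-, EMIT:P2(v=0,ok=F)] out:-; bubbles=1
Tick 9: [PARSE:-, VALIDATE:P4(v=5,ok=F), TRANSFORM:P3(v=28,ok=T), EMIT:-] out:P2(v=0); bubbles=2
Tick 10: [PARSE:-, VALIDATE:-, TRANSFORM:P4(v=0,ok=F), EMIT:P3(v=28,ok=T)] out:-; bubbles=2
Tick 11: [PARSE:-, VALIDATE:-, TRANSFORM:-, EMIT:P4(v=0,ok=F)] out:P3(v=28); bubbles=3
Tick 12: [PARSE:-, VALIDATE:-, TRANSFORM:-, EMIT:-] out:P4(v=0); bubbles=4
Total bubble-slots: 32

Answer: 32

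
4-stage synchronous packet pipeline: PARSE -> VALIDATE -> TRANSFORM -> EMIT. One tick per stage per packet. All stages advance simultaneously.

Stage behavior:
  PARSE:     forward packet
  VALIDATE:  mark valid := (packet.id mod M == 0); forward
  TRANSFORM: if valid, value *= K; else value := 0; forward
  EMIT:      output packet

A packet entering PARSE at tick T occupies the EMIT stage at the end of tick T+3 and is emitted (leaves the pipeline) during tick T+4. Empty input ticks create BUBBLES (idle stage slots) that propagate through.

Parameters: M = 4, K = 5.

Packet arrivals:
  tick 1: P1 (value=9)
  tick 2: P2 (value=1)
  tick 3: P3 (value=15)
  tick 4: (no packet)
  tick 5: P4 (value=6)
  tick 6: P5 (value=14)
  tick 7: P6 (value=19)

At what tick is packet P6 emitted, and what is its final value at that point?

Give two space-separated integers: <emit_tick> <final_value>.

Tick 1: [PARSE:P1(v=9,ok=F), VALIDATE:-, TRANSFORM:-, EMIT:-] out:-; in:P1
Tick 2: [PARSE:P2(v=1,ok=F), VALIDATE:P1(v=9,ok=F), TRANSFORM:-, EMIT:-] out:-; in:P2
Tick 3: [PARSE:P3(v=15,ok=F), VALIDATE:P2(v=1,ok=F), TRANSFORM:P1(v=0,ok=F), EMIT:-] out:-; in:P3
Tick 4: [PARSE:-, VALIDATE:P3(v=15,ok=F), TRANSFORM:P2(v=0,ok=F), EMIT:P1(v=0,ok=F)] out:-; in:-
Tick 5: [PARSE:P4(v=6,ok=F), VALIDATE:-, TRANSFORM:P3(v=0,ok=F), EMIT:P2(v=0,ok=F)] out:P1(v=0); in:P4
Tick 6: [PARSE:P5(v=14,ok=F), VALIDATE:P4(v=6,ok=T), TRANSFORM:-, EMIT:P3(v=0,ok=F)] out:P2(v=0); in:P5
Tick 7: [PARSE:P6(v=19,ok=F), VALIDATE:P5(v=14,ok=F), TRANSFORM:P4(v=30,ok=T), EMIT:-] out:P3(v=0); in:P6
Tick 8: [PARSE:-, VALIDATE:P6(v=19,ok=F), TRANSFORM:P5(v=0,ok=F), EMIT:P4(v=30,ok=T)] out:-; in:-
Tick 9: [PARSE:-, VALIDATE:-, TRANSFORM:P6(v=0,ok=F), EMIT:P5(v=0,ok=F)] out:P4(v=30); in:-
Tick 10: [PARSE:-, VALIDATE:-, TRANSFORM:-, EMIT:P6(v=0,ok=F)] out:P5(v=0); in:-
Tick 11: [PARSE:-, VALIDATE:-, TRANSFORM:-, EMIT:-] out:P6(v=0); in:-
P6: arrives tick 7, valid=False (id=6, id%4=2), emit tick 11, final value 0

Answer: 11 0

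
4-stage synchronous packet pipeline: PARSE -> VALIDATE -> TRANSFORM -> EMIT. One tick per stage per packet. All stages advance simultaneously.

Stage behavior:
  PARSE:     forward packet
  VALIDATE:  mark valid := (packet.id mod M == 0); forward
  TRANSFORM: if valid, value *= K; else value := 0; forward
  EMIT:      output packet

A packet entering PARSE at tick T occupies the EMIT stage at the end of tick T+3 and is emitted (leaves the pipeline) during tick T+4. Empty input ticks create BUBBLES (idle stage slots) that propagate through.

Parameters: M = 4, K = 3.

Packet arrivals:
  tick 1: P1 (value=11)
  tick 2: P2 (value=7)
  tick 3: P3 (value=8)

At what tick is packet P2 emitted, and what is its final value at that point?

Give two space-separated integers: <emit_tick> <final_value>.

Answer: 6 0

Derivation:
Tick 1: [PARSE:P1(v=11,ok=F), VALIDATE:-, TRANSFORM:-, EMIT:-] out:-; in:P1
Tick 2: [PARSE:P2(v=7,ok=F), VALIDATE:P1(v=11,ok=F), TRANSFORM:-, EMIT:-] out:-; in:P2
Tick 3: [PARSE:P3(v=8,ok=F), VALIDATE:P2(v=7,ok=F), TRANSFORM:P1(v=0,ok=F), EMIT:-] out:-; in:P3
Tick 4: [PARSE:-, VALIDATE:P3(v=8,ok=F), TRANSFORM:P2(v=0,ok=F), EMIT:P1(v=0,ok=F)] out:-; in:-
Tick 5: [PARSE:-, VALIDATE:-, TRANSFORM:P3(v=0,ok=F), EMIT:P2(v=0,ok=F)] out:P1(v=0); in:-
Tick 6: [PARSE:-, VALIDATE:-, TRANSFORM:-, EMIT:P3(v=0,ok=F)] out:P2(v=0); in:-
Tick 7: [PARSE:-, VALIDATE:-, TRANSFORM:-, EMIT:-] out:P3(v=0); in:-
P2: arrives tick 2, valid=False (id=2, id%4=2), emit tick 6, final value 0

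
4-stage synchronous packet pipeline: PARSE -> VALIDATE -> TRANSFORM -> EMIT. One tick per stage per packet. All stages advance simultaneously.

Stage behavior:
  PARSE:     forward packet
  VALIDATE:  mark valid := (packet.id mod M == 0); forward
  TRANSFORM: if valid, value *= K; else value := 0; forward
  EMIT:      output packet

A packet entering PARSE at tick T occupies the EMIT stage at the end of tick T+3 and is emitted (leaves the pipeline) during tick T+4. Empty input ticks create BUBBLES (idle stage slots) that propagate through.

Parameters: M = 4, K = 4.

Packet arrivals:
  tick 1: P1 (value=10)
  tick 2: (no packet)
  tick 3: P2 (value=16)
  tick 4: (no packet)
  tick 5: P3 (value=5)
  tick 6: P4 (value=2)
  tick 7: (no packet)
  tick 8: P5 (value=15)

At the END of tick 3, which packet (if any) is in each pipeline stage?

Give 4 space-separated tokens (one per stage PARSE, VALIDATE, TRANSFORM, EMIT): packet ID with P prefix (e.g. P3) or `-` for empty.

Tick 1: [PARSE:P1(v=10,ok=F), VALIDATE:-, TRANSFORM:-, EMIT:-] out:-; in:P1
Tick 2: [PARSE:-, VALIDATE:P1(v=10,ok=F), TRANSFORM:-, EMIT:-] out:-; in:-
Tick 3: [PARSE:P2(v=16,ok=F), VALIDATE:-, TRANSFORM:P1(v=0,ok=F), EMIT:-] out:-; in:P2
At end of tick 3: ['P2', '-', 'P1', '-']

Answer: P2 - P1 -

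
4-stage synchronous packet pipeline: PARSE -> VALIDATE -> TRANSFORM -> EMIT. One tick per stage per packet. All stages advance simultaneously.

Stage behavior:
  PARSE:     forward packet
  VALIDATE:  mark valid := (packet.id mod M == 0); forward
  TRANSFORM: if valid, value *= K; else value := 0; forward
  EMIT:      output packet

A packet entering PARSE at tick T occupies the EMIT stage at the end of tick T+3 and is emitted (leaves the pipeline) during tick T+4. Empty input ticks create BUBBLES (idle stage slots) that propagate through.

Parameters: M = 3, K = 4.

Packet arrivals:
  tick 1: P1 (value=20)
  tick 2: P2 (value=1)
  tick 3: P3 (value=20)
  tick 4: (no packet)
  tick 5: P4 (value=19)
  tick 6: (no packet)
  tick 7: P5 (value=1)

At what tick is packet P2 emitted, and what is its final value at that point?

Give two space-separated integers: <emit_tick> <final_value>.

Answer: 6 0

Derivation:
Tick 1: [PARSE:P1(v=20,ok=F), VALIDATE:-, TRANSFORM:-, EMIT:-] out:-; in:P1
Tick 2: [PARSE:P2(v=1,ok=F), VALIDATE:P1(v=20,ok=F), TRANSFORM:-, EMIT:-] out:-; in:P2
Tick 3: [PARSE:P3(v=20,ok=F), VALIDATE:P2(v=1,ok=F), TRANSFORM:P1(v=0,ok=F), EMIT:-] out:-; in:P3
Tick 4: [PARSE:-, VALIDATE:P3(v=20,ok=T), TRANSFORM:P2(v=0,ok=F), EMIT:P1(v=0,ok=F)] out:-; in:-
Tick 5: [PARSE:P4(v=19,ok=F), VALIDATE:-, TRANSFORM:P3(v=80,ok=T), EMIT:P2(v=0,ok=F)] out:P1(v=0); in:P4
Tick 6: [PARSE:-, VALIDATE:P4(v=19,ok=F), TRANSFORM:-, EMIT:P3(v=80,ok=T)] out:P2(v=0); in:-
Tick 7: [PARSE:P5(v=1,ok=F), VALIDATE:-, TRANSFORM:P4(v=0,ok=F), EMIT:-] out:P3(v=80); in:P5
Tick 8: [PARSE:-, VALIDATE:P5(v=1,ok=F), TRANSFORM:-, EMIT:P4(v=0,ok=F)] out:-; in:-
Tick 9: [PARSE:-, VALIDATE:-, TRANSFORM:P5(v=0,ok=F), EMIT:-] out:P4(v=0); in:-
Tick 10: [PARSE:-, VALIDATE:-, TRANSFORM:-, EMIT:P5(v=0,ok=F)] out:-; in:-
Tick 11: [PARSE:-, VALIDATE:-, TRANSFORM:-, EMIT:-] out:P5(v=0); in:-
P2: arrives tick 2, valid=False (id=2, id%3=2), emit tick 6, final value 0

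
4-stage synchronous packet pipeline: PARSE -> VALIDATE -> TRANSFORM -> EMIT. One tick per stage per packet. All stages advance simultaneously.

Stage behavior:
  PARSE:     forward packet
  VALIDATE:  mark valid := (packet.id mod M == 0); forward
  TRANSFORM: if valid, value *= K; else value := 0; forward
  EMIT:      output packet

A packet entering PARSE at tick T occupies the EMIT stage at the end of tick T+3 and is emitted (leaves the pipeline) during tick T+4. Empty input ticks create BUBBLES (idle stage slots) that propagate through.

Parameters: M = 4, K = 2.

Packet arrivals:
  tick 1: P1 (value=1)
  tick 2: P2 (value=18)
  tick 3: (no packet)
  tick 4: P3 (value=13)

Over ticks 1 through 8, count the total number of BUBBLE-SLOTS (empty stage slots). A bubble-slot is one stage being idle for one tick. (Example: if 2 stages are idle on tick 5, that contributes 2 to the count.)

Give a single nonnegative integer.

Answer: 20

Derivation:
Tick 1: [PARSE:P1(v=1,ok=F), VALIDATE:-, TRANSFORM:-, EMIT:-] out:-; bubbles=3
Tick 2: [PARSE:P2(v=18,ok=F), VALIDATE:P1(v=1,ok=F), TRANSFORM:-, EMIT:-] out:-; bubbles=2
Tick 3: [PARSE:-, VALIDATE:P2(v=18,ok=F), TRANSFORM:P1(v=0,ok=F), EMIT:-] out:-; bubbles=2
Tick 4: [PARSE:P3(v=13,ok=F), VALIDATE:-, TRANSFORM:P2(v=0,ok=F), EMIT:P1(v=0,ok=F)] out:-; bubbles=1
Tick 5: [PARSE:-, VALIDATE:P3(v=13,ok=F), TRANSFORM:-, EMIT:P2(v=0,ok=F)] out:P1(v=0); bubbles=2
Tick 6: [PARSE:-, VALIDATE:-, TRANSFORM:P3(v=0,ok=F), EMIT:-] out:P2(v=0); bubbles=3
Tick 7: [PARSE:-, VALIDATE:-, TRANSFORM:-, EMIT:P3(v=0,ok=F)] out:-; bubbles=3
Tick 8: [PARSE:-, VALIDATE:-, TRANSFORM:-, EMIT:-] out:P3(v=0); bubbles=4
Total bubble-slots: 20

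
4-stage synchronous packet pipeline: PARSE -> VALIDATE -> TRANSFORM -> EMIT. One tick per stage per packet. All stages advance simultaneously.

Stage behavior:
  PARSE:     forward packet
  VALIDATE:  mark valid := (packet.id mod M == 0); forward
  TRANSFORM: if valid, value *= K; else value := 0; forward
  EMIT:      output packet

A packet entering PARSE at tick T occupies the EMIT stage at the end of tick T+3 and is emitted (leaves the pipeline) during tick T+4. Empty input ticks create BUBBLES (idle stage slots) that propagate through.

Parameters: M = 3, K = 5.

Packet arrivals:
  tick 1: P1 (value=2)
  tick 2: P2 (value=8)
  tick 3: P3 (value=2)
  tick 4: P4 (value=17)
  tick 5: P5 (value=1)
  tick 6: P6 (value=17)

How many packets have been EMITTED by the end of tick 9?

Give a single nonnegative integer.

Answer: 5

Derivation:
Tick 1: [PARSE:P1(v=2,ok=F), VALIDATE:-, TRANSFORM:-, EMIT:-] out:-; in:P1
Tick 2: [PARSE:P2(v=8,ok=F), VALIDATE:P1(v=2,ok=F), TRANSFORM:-, EMIT:-] out:-; in:P2
Tick 3: [PARSE:P3(v=2,ok=F), VALIDATE:P2(v=8,ok=F), TRANSFORM:P1(v=0,ok=F), EMIT:-] out:-; in:P3
Tick 4: [PARSE:P4(v=17,ok=F), VALIDATE:P3(v=2,ok=T), TRANSFORM:P2(v=0,ok=F), EMIT:P1(v=0,ok=F)] out:-; in:P4
Tick 5: [PARSE:P5(v=1,ok=F), VALIDATE:P4(v=17,ok=F), TRANSFORM:P3(v=10,ok=T), EMIT:P2(v=0,ok=F)] out:P1(v=0); in:P5
Tick 6: [PARSE:P6(v=17,ok=F), VALIDATE:P5(v=1,ok=F), TRANSFORM:P4(v=0,ok=F), EMIT:P3(v=10,ok=T)] out:P2(v=0); in:P6
Tick 7: [PARSE:-, VALIDATE:P6(v=17,ok=T), TRANSFORM:P5(v=0,ok=F), EMIT:P4(v=0,ok=F)] out:P3(v=10); in:-
Tick 8: [PARSE:-, VALIDATE:-, TRANSFORM:P6(v=85,ok=T), EMIT:P5(v=0,ok=F)] out:P4(v=0); in:-
Tick 9: [PARSE:-, VALIDATE:-, TRANSFORM:-, EMIT:P6(v=85,ok=T)] out:P5(v=0); in:-
Emitted by tick 9: ['P1', 'P2', 'P3', 'P4', 'P5']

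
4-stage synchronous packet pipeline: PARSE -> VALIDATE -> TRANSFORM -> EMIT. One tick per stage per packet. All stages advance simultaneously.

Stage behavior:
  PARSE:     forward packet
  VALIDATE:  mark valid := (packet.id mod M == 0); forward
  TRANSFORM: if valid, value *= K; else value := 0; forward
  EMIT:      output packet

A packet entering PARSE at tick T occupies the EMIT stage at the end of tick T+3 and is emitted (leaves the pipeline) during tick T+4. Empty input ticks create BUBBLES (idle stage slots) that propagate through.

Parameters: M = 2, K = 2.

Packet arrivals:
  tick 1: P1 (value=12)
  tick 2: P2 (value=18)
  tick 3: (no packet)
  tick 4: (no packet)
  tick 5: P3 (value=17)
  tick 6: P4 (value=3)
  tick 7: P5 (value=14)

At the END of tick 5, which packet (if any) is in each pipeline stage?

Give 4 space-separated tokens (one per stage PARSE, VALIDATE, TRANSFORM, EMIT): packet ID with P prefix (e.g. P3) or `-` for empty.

Tick 1: [PARSE:P1(v=12,ok=F), VALIDATE:-, TRANSFORM:-, EMIT:-] out:-; in:P1
Tick 2: [PARSE:P2(v=18,ok=F), VALIDATE:P1(v=12,ok=F), TRANSFORM:-, EMIT:-] out:-; in:P2
Tick 3: [PARSE:-, VALIDATE:P2(v=18,ok=T), TRANSFORM:P1(v=0,ok=F), EMIT:-] out:-; in:-
Tick 4: [PARSE:-, VALIDATE:-, TRANSFORM:P2(v=36,ok=T), EMIT:P1(v=0,ok=F)] out:-; in:-
Tick 5: [PARSE:P3(v=17,ok=F), VALIDATE:-, TRANSFORM:-, EMIT:P2(v=36,ok=T)] out:P1(v=0); in:P3
At end of tick 5: ['P3', '-', '-', 'P2']

Answer: P3 - - P2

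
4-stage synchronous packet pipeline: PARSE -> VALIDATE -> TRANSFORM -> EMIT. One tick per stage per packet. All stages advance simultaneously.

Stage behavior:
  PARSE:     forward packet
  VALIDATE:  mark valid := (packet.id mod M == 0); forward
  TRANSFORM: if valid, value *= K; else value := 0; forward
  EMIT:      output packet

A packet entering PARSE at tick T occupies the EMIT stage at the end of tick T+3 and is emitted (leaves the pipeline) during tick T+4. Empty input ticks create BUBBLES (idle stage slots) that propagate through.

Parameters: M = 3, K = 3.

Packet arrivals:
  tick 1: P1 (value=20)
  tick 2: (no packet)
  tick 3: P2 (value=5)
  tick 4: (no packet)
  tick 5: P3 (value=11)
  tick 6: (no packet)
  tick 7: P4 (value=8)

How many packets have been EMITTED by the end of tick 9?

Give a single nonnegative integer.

Tick 1: [PARSE:P1(v=20,ok=F), VALIDATE:-, TRANSFORM:-, EMIT:-] out:-; in:P1
Tick 2: [PARSE:-, VALIDATE:P1(v=20,ok=F), TRANSFORM:-, EMIT:-] out:-; in:-
Tick 3: [PARSE:P2(v=5,ok=F), VALIDATE:-, TRANSFORM:P1(v=0,ok=F), EMIT:-] out:-; in:P2
Tick 4: [PARSE:-, VALIDATE:P2(v=5,ok=F), TRANSFORM:-, EMIT:P1(v=0,ok=F)] out:-; in:-
Tick 5: [PARSE:P3(v=11,ok=F), VALIDATE:-, TRANSFORM:P2(v=0,ok=F), EMIT:-] out:P1(v=0); in:P3
Tick 6: [PARSE:-, VALIDATE:P3(v=11,ok=T), TRANSFORM:-, EMIT:P2(v=0,ok=F)] out:-; in:-
Tick 7: [PARSE:P4(v=8,ok=F), VALIDATE:-, TRANSFORM:P3(v=33,ok=T), EMIT:-] out:P2(v=0); in:P4
Tick 8: [PARSE:-, VALIDATE:P4(v=8,ok=F), TRANSFORM:-, EMIT:P3(v=33,ok=T)] out:-; in:-
Tick 9: [PARSE:-, VALIDATE:-, TRANSFORM:P4(v=0,ok=F), EMIT:-] out:P3(v=33); in:-
Emitted by tick 9: ['P1', 'P2', 'P3']

Answer: 3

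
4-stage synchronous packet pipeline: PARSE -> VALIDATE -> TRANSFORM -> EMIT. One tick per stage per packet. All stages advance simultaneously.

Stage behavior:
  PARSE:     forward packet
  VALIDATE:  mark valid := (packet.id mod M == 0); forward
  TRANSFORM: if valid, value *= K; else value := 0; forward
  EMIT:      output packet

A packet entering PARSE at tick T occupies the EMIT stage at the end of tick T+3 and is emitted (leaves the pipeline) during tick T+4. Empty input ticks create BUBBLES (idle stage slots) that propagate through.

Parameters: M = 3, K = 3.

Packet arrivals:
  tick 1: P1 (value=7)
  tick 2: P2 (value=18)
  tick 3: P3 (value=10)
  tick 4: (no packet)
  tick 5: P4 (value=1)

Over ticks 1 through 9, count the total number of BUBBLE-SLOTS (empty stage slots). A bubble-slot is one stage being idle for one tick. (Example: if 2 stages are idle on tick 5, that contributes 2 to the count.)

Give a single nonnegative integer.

Answer: 20

Derivation:
Tick 1: [PARSE:P1(v=7,ok=F), VALIDATE:-, TRANSFORM:-, EMIT:-] out:-; bubbles=3
Tick 2: [PARSE:P2(v=18,ok=F), VALIDATE:P1(v=7,ok=F), TRANSFORM:-, EMIT:-] out:-; bubbles=2
Tick 3: [PARSE:P3(v=10,ok=F), VALIDATE:P2(v=18,ok=F), TRANSFORM:P1(v=0,ok=F), EMIT:-] out:-; bubbles=1
Tick 4: [PARSE:-, VALIDATE:P3(v=10,ok=T), TRANSFORM:P2(v=0,ok=F), EMIT:P1(v=0,ok=F)] out:-; bubbles=1
Tick 5: [PARSE:P4(v=1,ok=F), VALIDATE:-, TRANSFORM:P3(v=30,ok=T), EMIT:P2(v=0,ok=F)] out:P1(v=0); bubbles=1
Tick 6: [PARSE:-, VALIDATE:P4(v=1,ok=F), TRANSFORM:-, EMIT:P3(v=30,ok=T)] out:P2(v=0); bubbles=2
Tick 7: [PARSE:-, VALIDATE:-, TRANSFORM:P4(v=0,ok=F), EMIT:-] out:P3(v=30); bubbles=3
Tick 8: [PARSE:-, VALIDATE:-, TRANSFORM:-, EMIT:P4(v=0,ok=F)] out:-; bubbles=3
Tick 9: [PARSE:-, VALIDATE:-, TRANSFORM:-, EMIT:-] out:P4(v=0); bubbles=4
Total bubble-slots: 20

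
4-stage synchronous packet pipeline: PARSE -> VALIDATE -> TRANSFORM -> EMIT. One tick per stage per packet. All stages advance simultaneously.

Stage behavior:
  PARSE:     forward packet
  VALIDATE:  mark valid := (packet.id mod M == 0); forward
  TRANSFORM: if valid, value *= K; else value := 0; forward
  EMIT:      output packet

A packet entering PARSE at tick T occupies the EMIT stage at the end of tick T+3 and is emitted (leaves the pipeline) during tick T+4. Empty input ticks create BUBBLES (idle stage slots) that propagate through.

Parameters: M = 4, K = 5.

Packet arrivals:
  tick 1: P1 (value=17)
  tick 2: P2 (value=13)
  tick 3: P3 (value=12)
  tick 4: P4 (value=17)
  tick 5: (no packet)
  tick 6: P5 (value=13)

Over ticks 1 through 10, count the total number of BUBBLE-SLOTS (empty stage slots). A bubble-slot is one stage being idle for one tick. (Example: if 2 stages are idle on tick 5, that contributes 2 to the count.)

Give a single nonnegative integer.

Tick 1: [PARSE:P1(v=17,ok=F), VALIDATE:-, TRANSFORM:-, EMIT:-] out:-; bubbles=3
Tick 2: [PARSE:P2(v=13,ok=F), VALIDATE:P1(v=17,ok=F), TRANSFORM:-, EMIT:-] out:-; bubbles=2
Tick 3: [PARSE:P3(v=12,ok=F), VALIDATE:P2(v=13,ok=F), TRANSFORM:P1(v=0,ok=F), EMIT:-] out:-; bubbles=1
Tick 4: [PARSE:P4(v=17,ok=F), VALIDATE:P3(v=12,ok=F), TRANSFORM:P2(v=0,ok=F), EMIT:P1(v=0,ok=F)] out:-; bubbles=0
Tick 5: [PARSE:-, VALIDATE:P4(v=17,ok=T), TRANSFORM:P3(v=0,ok=F), EMIT:P2(v=0,ok=F)] out:P1(v=0); bubbles=1
Tick 6: [PARSE:P5(v=13,ok=F), VALIDATE:-, TRANSFORM:P4(v=85,ok=T), EMIT:P3(v=0,ok=F)] out:P2(v=0); bubbles=1
Tick 7: [PARSE:-, VALIDATE:P5(v=13,ok=F), TRANSFORM:-, EMIT:P4(v=85,ok=T)] out:P3(v=0); bubbles=2
Tick 8: [PARSE:-, VALIDATE:-, TRANSFORM:P5(v=0,ok=F), EMIT:-] out:P4(v=85); bubbles=3
Tick 9: [PARSE:-, VALIDATE:-, TRANSFORM:-, EMIT:P5(v=0,ok=F)] out:-; bubbles=3
Tick 10: [PARSE:-, VALIDATE:-, TRANSFORM:-, EMIT:-] out:P5(v=0); bubbles=4
Total bubble-slots: 20

Answer: 20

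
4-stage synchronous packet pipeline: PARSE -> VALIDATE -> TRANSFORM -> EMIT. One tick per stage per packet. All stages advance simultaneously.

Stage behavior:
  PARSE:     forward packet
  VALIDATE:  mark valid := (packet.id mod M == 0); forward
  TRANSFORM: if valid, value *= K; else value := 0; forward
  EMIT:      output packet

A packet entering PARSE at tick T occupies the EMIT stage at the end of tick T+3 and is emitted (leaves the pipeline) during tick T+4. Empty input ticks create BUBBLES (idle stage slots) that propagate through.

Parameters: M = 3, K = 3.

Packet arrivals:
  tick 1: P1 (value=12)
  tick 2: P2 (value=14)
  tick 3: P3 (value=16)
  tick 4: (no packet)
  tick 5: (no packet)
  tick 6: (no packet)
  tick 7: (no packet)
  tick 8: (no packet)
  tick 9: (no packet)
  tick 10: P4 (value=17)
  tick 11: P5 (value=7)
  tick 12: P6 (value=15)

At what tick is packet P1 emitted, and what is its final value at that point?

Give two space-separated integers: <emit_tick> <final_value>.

Answer: 5 0

Derivation:
Tick 1: [PARSE:P1(v=12,ok=F), VALIDATE:-, TRANSFORM:-, EMIT:-] out:-; in:P1
Tick 2: [PARSE:P2(v=14,ok=F), VALIDATE:P1(v=12,ok=F), TRANSFORM:-, EMIT:-] out:-; in:P2
Tick 3: [PARSE:P3(v=16,ok=F), VALIDATE:P2(v=14,ok=F), TRANSFORM:P1(v=0,ok=F), EMIT:-] out:-; in:P3
Tick 4: [PARSE:-, VALIDATE:P3(v=16,ok=T), TRANSFORM:P2(v=0,ok=F), EMIT:P1(v=0,ok=F)] out:-; in:-
Tick 5: [PARSE:-, VALIDATE:-, TRANSFORM:P3(v=48,ok=T), EMIT:P2(v=0,ok=F)] out:P1(v=0); in:-
Tick 6: [PARSE:-, VALIDATE:-, TRANSFORM:-, EMIT:P3(v=48,ok=T)] out:P2(v=0); in:-
Tick 7: [PARSE:-, VALIDATE:-, TRANSFORM:-, EMIT:-] out:P3(v=48); in:-
Tick 8: [PARSE:-, VALIDATE:-, TRANSFORM:-, EMIT:-] out:-; in:-
Tick 9: [PARSE:-, VALIDATE:-, TRANSFORM:-, EMIT:-] out:-; in:-
Tick 10: [PARSE:P4(v=17,ok=F), VALIDATE:-, TRANSFORM:-, EMIT:-] out:-; in:P4
Tick 11: [PARSE:P5(v=7,ok=F), VALIDATE:P4(v=17,ok=F), TRANSFORM:-, EMIT:-] out:-; in:P5
Tick 12: [PARSE:P6(v=15,ok=F), VALIDATE:P5(v=7,ok=F), TRANSFORM:P4(v=0,ok=F), EMIT:-] out:-; in:P6
Tick 13: [PARSE:-, VALIDATE:P6(v=15,ok=T), TRANSFORM:P5(v=0,ok=F), EMIT:P4(v=0,ok=F)] out:-; in:-
Tick 14: [PARSE:-, VALIDATE:-, TRANSFORM:P6(v=45,ok=T), EMIT:P5(v=0,ok=F)] out:P4(v=0); in:-
Tick 15: [PARSE:-, VALIDATE:-, TRANSFORM:-, EMIT:P6(v=45,ok=T)] out:P5(v=0); in:-
Tick 16: [PARSE:-, VALIDATE:-, TRANSFORM:-, EMIT:-] out:P6(v=45); in:-
P1: arrives tick 1, valid=False (id=1, id%3=1), emit tick 5, final value 0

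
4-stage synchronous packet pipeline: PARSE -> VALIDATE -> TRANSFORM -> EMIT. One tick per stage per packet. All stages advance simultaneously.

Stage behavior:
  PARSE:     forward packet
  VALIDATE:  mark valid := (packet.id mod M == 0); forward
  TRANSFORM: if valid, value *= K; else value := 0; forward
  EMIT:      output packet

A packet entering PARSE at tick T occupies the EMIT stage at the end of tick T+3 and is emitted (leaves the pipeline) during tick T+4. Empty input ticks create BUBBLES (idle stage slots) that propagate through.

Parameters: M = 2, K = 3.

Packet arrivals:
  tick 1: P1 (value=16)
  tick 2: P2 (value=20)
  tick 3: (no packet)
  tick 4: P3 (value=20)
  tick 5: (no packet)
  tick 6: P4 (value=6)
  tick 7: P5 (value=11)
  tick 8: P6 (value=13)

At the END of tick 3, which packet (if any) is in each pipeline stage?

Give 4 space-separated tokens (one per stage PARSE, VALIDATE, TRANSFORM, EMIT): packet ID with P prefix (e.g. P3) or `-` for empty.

Tick 1: [PARSE:P1(v=16,ok=F), VALIDATE:-, TRANSFORM:-, EMIT:-] out:-; in:P1
Tick 2: [PARSE:P2(v=20,ok=F), VALIDATE:P1(v=16,ok=F), TRANSFORM:-, EMIT:-] out:-; in:P2
Tick 3: [PARSE:-, VALIDATE:P2(v=20,ok=T), TRANSFORM:P1(v=0,ok=F), EMIT:-] out:-; in:-
At end of tick 3: ['-', 'P2', 'P1', '-']

Answer: - P2 P1 -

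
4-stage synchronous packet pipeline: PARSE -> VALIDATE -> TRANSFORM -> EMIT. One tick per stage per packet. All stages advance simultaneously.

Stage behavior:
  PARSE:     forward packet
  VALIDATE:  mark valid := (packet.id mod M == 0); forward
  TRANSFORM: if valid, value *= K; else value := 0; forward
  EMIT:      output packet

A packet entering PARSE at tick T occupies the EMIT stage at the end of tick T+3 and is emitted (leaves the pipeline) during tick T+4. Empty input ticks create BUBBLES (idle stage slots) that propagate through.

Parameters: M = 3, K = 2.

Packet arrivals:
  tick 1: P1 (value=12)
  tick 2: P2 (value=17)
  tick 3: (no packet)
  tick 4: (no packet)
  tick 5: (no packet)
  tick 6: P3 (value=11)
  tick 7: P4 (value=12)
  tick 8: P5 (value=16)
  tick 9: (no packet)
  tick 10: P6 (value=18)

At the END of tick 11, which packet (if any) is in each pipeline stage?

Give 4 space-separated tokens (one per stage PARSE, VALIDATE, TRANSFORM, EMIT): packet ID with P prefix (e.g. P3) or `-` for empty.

Tick 1: [PARSE:P1(v=12,ok=F), VALIDATE:-, TRANSFORM:-, EMIT:-] out:-; in:P1
Tick 2: [PARSE:P2(v=17,ok=F), VALIDATE:P1(v=12,ok=F), TRANSFORM:-, EMIT:-] out:-; in:P2
Tick 3: [PARSE:-, VALIDATE:P2(v=17,ok=F), TRANSFORM:P1(v=0,ok=F), EMIT:-] out:-; in:-
Tick 4: [PARSE:-, VALIDATE:-, TRANSFORM:P2(v=0,ok=F), EMIT:P1(v=0,ok=F)] out:-; in:-
Tick 5: [PARSE:-, VALIDATE:-, TRANSFORM:-, EMIT:P2(v=0,ok=F)] out:P1(v=0); in:-
Tick 6: [PARSE:P3(v=11,ok=F), VALIDATE:-, TRANSFORM:-, EMIT:-] out:P2(v=0); in:P3
Tick 7: [PARSE:P4(v=12,ok=F), VALIDATE:P3(v=11,ok=T), TRANSFORM:-, EMIT:-] out:-; in:P4
Tick 8: [PARSE:P5(v=16,ok=F), VALIDATE:P4(v=12,ok=F), TRANSFORM:P3(v=22,ok=T), EMIT:-] out:-; in:P5
Tick 9: [PARSE:-, VALIDATE:P5(v=16,ok=F), TRANSFORM:P4(v=0,ok=F), EMIT:P3(v=22,ok=T)] out:-; in:-
Tick 10: [PARSE:P6(v=18,ok=F), VALIDATE:-, TRANSFORM:P5(v=0,ok=F), EMIT:P4(v=0,ok=F)] out:P3(v=22); in:P6
Tick 11: [PARSE:-, VALIDATE:P6(v=18,ok=T), TRANSFORM:-, EMIT:P5(v=0,ok=F)] out:P4(v=0); in:-
At end of tick 11: ['-', 'P6', '-', 'P5']

Answer: - P6 - P5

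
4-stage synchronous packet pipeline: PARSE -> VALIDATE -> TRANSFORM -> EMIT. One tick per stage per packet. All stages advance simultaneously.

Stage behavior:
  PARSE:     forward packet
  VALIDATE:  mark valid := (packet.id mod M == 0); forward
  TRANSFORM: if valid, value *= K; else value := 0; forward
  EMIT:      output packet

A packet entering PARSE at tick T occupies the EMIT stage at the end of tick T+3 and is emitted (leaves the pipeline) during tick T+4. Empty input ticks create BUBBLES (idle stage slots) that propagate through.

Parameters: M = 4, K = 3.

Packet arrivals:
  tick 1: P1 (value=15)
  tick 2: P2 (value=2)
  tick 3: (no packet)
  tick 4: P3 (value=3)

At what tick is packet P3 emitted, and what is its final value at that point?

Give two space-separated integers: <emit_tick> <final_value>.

Tick 1: [PARSE:P1(v=15,ok=F), VALIDATE:-, TRANSFORM:-, EMIT:-] out:-; in:P1
Tick 2: [PARSE:P2(v=2,ok=F), VALIDATE:P1(v=15,ok=F), TRANSFORM:-, EMIT:-] out:-; in:P2
Tick 3: [PARSE:-, VALIDATE:P2(v=2,ok=F), TRANSFORM:P1(v=0,ok=F), EMIT:-] out:-; in:-
Tick 4: [PARSE:P3(v=3,ok=F), VALIDATE:-, TRANSFORM:P2(v=0,ok=F), EMIT:P1(v=0,ok=F)] out:-; in:P3
Tick 5: [PARSE:-, VALIDATE:P3(v=3,ok=F), TRANSFORM:-, EMIT:P2(v=0,ok=F)] out:P1(v=0); in:-
Tick 6: [PARSE:-, VALIDATE:-, TRANSFORM:P3(v=0,ok=F), EMIT:-] out:P2(v=0); in:-
Tick 7: [PARSE:-, VALIDATE:-, TRANSFORM:-, EMIT:P3(v=0,ok=F)] out:-; in:-
Tick 8: [PARSE:-, VALIDATE:-, TRANSFORM:-, EMIT:-] out:P3(v=0); in:-
P3: arrives tick 4, valid=False (id=3, id%4=3), emit tick 8, final value 0

Answer: 8 0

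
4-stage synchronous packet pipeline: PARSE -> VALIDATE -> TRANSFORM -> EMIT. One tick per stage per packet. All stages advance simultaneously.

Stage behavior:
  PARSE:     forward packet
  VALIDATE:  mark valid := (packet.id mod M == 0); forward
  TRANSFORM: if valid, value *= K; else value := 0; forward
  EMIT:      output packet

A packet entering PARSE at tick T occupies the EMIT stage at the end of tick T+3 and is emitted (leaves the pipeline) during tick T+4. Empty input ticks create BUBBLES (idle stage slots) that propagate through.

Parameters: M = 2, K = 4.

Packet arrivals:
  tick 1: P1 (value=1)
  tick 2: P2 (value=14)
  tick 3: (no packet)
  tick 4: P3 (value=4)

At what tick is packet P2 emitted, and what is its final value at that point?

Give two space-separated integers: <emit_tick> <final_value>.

Tick 1: [PARSE:P1(v=1,ok=F), VALIDATE:-, TRANSFORM:-, EMIT:-] out:-; in:P1
Tick 2: [PARSE:P2(v=14,ok=F), VALIDATE:P1(v=1,ok=F), TRANSFORM:-, EMIT:-] out:-; in:P2
Tick 3: [PARSE:-, VALIDATE:P2(v=14,ok=T), TRANSFORM:P1(v=0,ok=F), EMIT:-] out:-; in:-
Tick 4: [PARSE:P3(v=4,ok=F), VALIDATE:-, TRANSFORM:P2(v=56,ok=T), EMIT:P1(v=0,ok=F)] out:-; in:P3
Tick 5: [PARSE:-, VALIDATE:P3(v=4,ok=F), TRANSFORM:-, EMIT:P2(v=56,ok=T)] out:P1(v=0); in:-
Tick 6: [PARSE:-, VALIDATE:-, TRANSFORM:P3(v=0,ok=F), EMIT:-] out:P2(v=56); in:-
Tick 7: [PARSE:-, VALIDATE:-, TRANSFORM:-, EMIT:P3(v=0,ok=F)] out:-; in:-
Tick 8: [PARSE:-, VALIDATE:-, TRANSFORM:-, EMIT:-] out:P3(v=0); in:-
P2: arrives tick 2, valid=True (id=2, id%2=0), emit tick 6, final value 56

Answer: 6 56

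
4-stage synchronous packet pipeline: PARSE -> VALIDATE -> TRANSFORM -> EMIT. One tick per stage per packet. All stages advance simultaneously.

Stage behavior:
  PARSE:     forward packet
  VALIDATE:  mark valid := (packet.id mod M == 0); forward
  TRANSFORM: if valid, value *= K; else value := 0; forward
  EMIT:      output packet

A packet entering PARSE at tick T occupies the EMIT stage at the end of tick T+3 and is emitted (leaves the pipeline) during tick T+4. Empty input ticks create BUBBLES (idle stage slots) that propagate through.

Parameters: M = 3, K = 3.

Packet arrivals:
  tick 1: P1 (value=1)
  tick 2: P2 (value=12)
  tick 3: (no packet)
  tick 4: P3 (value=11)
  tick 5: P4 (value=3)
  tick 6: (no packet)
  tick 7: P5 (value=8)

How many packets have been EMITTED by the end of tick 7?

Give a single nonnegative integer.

Answer: 2

Derivation:
Tick 1: [PARSE:P1(v=1,ok=F), VALIDATE:-, TRANSFORM:-, EMIT:-] out:-; in:P1
Tick 2: [PARSE:P2(v=12,ok=F), VALIDATE:P1(v=1,ok=F), TRANSFORM:-, EMIT:-] out:-; in:P2
Tick 3: [PARSE:-, VALIDATE:P2(v=12,ok=F), TRANSFORM:P1(v=0,ok=F), EMIT:-] out:-; in:-
Tick 4: [PARSE:P3(v=11,ok=F), VALIDATE:-, TRANSFORM:P2(v=0,ok=F), EMIT:P1(v=0,ok=F)] out:-; in:P3
Tick 5: [PARSE:P4(v=3,ok=F), VALIDATE:P3(v=11,ok=T), TRANSFORM:-, EMIT:P2(v=0,ok=F)] out:P1(v=0); in:P4
Tick 6: [PARSE:-, VALIDATE:P4(v=3,ok=F), TRANSFORM:P3(v=33,ok=T), EMIT:-] out:P2(v=0); in:-
Tick 7: [PARSE:P5(v=8,ok=F), VALIDATE:-, TRANSFORM:P4(v=0,ok=F), EMIT:P3(v=33,ok=T)] out:-; in:P5
Emitted by tick 7: ['P1', 'P2']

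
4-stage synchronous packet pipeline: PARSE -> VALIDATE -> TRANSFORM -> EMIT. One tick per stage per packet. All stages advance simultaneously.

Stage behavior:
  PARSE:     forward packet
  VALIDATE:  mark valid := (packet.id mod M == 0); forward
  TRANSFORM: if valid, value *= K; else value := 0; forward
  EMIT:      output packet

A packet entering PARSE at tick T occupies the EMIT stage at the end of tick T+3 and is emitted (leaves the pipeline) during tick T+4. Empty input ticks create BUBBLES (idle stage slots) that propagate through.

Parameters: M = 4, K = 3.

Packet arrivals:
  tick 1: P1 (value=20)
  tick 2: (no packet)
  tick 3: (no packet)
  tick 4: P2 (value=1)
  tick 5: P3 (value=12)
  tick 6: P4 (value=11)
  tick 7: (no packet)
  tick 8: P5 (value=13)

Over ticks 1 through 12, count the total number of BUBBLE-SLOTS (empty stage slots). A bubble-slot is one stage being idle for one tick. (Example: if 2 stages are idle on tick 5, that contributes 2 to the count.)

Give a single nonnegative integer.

Answer: 28

Derivation:
Tick 1: [PARSE:P1(v=20,ok=F), VALIDATE:-, TRANSFORM:-, EMIT:-] out:-; bubbles=3
Tick 2: [PARSE:-, VALIDATE:P1(v=20,ok=F), TRANSFORM:-, EMIT:-] out:-; bubbles=3
Tick 3: [PARSE:-, VALIDATE:-, TRANSFORM:P1(v=0,ok=F), EMIT:-] out:-; bubbles=3
Tick 4: [PARSE:P2(v=1,ok=F), VALIDATE:-, TRANSFORM:-, EMIT:P1(v=0,ok=F)] out:-; bubbles=2
Tick 5: [PARSE:P3(v=12,ok=F), VALIDATE:P2(v=1,ok=F), TRANSFORM:-, EMIT:-] out:P1(v=0); bubbles=2
Tick 6: [PARSE:P4(v=11,ok=F), VALIDATE:P3(v=12,ok=F), TRANSFORM:P2(v=0,ok=F), EMIT:-] out:-; bubbles=1
Tick 7: [PARSE:-, VALIDATE:P4(v=11,ok=T), TRANSFORM:P3(v=0,ok=F), EMIT:P2(v=0,ok=F)] out:-; bubbles=1
Tick 8: [PARSE:P5(v=13,ok=F), VALIDATE:-, TRANSFORM:P4(v=33,ok=T), EMIT:P3(v=0,ok=F)] out:P2(v=0); bubbles=1
Tick 9: [PARSE:-, VALIDATE:P5(v=13,ok=F), TRANSFORM:-, EMIT:P4(v=33,ok=T)] out:P3(v=0); bubbles=2
Tick 10: [PARSE:-, VALIDATE:-, TRANSFORM:P5(v=0,ok=F), EMIT:-] out:P4(v=33); bubbles=3
Tick 11: [PARSE:-, VALIDATE:-, TRANSFORM:-, EMIT:P5(v=0,ok=F)] out:-; bubbles=3
Tick 12: [PARSE:-, VALIDATE:-, TRANSFORM:-, EMIT:-] out:P5(v=0); bubbles=4
Total bubble-slots: 28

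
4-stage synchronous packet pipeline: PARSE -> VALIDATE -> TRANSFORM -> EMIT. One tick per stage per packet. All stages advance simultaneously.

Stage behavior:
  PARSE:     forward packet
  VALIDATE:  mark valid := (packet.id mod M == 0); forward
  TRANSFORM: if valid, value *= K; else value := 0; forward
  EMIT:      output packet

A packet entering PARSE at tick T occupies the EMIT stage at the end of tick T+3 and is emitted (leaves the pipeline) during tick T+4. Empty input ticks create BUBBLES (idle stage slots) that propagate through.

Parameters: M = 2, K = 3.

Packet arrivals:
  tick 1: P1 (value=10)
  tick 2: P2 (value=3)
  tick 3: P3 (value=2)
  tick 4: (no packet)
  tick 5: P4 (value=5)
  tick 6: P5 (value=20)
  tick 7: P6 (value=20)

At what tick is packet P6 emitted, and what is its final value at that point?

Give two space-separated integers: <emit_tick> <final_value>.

Answer: 11 60

Derivation:
Tick 1: [PARSE:P1(v=10,ok=F), VALIDATE:-, TRANSFORM:-, EMIT:-] out:-; in:P1
Tick 2: [PARSE:P2(v=3,ok=F), VALIDATE:P1(v=10,ok=F), TRANSFORM:-, EMIT:-] out:-; in:P2
Tick 3: [PARSE:P3(v=2,ok=F), VALIDATE:P2(v=3,ok=T), TRANSFORM:P1(v=0,ok=F), EMIT:-] out:-; in:P3
Tick 4: [PARSE:-, VALIDATE:P3(v=2,ok=F), TRANSFORM:P2(v=9,ok=T), EMIT:P1(v=0,ok=F)] out:-; in:-
Tick 5: [PARSE:P4(v=5,ok=F), VALIDATE:-, TRANSFORM:P3(v=0,ok=F), EMIT:P2(v=9,ok=T)] out:P1(v=0); in:P4
Tick 6: [PARSE:P5(v=20,ok=F), VALIDATE:P4(v=5,ok=T), TRANSFORM:-, EMIT:P3(v=0,ok=F)] out:P2(v=9); in:P5
Tick 7: [PARSE:P6(v=20,ok=F), VALIDATE:P5(v=20,ok=F), TRANSFORM:P4(v=15,ok=T), EMIT:-] out:P3(v=0); in:P6
Tick 8: [PARSE:-, VALIDATE:P6(v=20,ok=T), TRANSFORM:P5(v=0,ok=F), EMIT:P4(v=15,ok=T)] out:-; in:-
Tick 9: [PARSE:-, VALIDATE:-, TRANSFORM:P6(v=60,ok=T), EMIT:P5(v=0,ok=F)] out:P4(v=15); in:-
Tick 10: [PARSE:-, VALIDATE:-, TRANSFORM:-, EMIT:P6(v=60,ok=T)] out:P5(v=0); in:-
Tick 11: [PARSE:-, VALIDATE:-, TRANSFORM:-, EMIT:-] out:P6(v=60); in:-
P6: arrives tick 7, valid=True (id=6, id%2=0), emit tick 11, final value 60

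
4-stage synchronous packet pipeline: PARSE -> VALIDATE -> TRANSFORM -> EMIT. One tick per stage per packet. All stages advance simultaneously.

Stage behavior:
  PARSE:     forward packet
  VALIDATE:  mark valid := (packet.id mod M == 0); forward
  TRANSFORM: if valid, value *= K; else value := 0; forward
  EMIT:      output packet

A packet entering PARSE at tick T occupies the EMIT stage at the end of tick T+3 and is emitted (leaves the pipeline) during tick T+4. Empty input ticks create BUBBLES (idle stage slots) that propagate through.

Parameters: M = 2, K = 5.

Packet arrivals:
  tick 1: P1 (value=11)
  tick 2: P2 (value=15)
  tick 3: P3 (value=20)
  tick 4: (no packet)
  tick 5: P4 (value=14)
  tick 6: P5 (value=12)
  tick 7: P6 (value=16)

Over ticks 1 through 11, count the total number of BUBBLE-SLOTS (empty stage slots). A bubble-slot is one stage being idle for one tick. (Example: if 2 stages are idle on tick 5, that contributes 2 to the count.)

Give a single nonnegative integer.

Tick 1: [PARSE:P1(v=11,ok=F), VALIDATE:-, TRANSFORM:-, EMIT:-] out:-; bubbles=3
Tick 2: [PARSE:P2(v=15,ok=F), VALIDATE:P1(v=11,ok=F), TRANSFORM:-, EMIT:-] out:-; bubbles=2
Tick 3: [PARSE:P3(v=20,ok=F), VALIDATE:P2(v=15,ok=T), TRANSFORM:P1(v=0,ok=F), EMIT:-] out:-; bubbles=1
Tick 4: [PARSE:-, VALIDATE:P3(v=20,ok=F), TRANSFORM:P2(v=75,ok=T), EMIT:P1(v=0,ok=F)] out:-; bubbles=1
Tick 5: [PARSE:P4(v=14,ok=F), VALIDATE:-, TRANSFORM:P3(v=0,ok=F), EMIT:P2(v=75,ok=T)] out:P1(v=0); bubbles=1
Tick 6: [PARSE:P5(v=12,ok=F), VALIDATE:P4(v=14,ok=T), TRANSFORM:-, EMIT:P3(v=0,ok=F)] out:P2(v=75); bubbles=1
Tick 7: [PARSE:P6(v=16,ok=F), VALIDATE:P5(v=12,ok=F), TRANSFORM:P4(v=70,ok=T), EMIT:-] out:P3(v=0); bubbles=1
Tick 8: [PARSE:-, VALIDATE:P6(v=16,ok=T), TRANSFORM:P5(v=0,ok=F), EMIT:P4(v=70,ok=T)] out:-; bubbles=1
Tick 9: [PARSE:-, VALIDATE:-, TRANSFORM:P6(v=80,ok=T), EMIT:P5(v=0,ok=F)] out:P4(v=70); bubbles=2
Tick 10: [PARSE:-, VALIDATE:-, TRANSFORM:-, EMIT:P6(v=80,ok=T)] out:P5(v=0); bubbles=3
Tick 11: [PARSE:-, VALIDATE:-, TRANSFORM:-, EMIT:-] out:P6(v=80); bubbles=4
Total bubble-slots: 20

Answer: 20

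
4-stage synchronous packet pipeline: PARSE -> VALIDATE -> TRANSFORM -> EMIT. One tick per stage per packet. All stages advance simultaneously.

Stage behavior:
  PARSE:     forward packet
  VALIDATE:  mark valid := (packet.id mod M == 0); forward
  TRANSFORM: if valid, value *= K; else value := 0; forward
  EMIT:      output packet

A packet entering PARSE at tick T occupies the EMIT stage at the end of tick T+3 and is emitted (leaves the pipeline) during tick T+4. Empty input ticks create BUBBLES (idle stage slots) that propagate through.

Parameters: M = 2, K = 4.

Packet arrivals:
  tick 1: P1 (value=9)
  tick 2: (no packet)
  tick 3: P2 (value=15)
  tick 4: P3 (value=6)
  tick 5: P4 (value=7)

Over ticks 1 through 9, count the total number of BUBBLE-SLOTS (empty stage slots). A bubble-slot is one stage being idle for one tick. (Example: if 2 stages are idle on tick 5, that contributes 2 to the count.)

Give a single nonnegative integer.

Tick 1: [PARSE:P1(v=9,ok=F), VALIDATE:-, TRANSFORM:-, EMIT:-] out:-; bubbles=3
Tick 2: [PARSE:-, VALIDATE:P1(v=9,ok=F), TRANSFORM:-, EMIT:-] out:-; bubbles=3
Tick 3: [PARSE:P2(v=15,ok=F), VALIDATE:-, TRANSFORM:P1(v=0,ok=F), EMIT:-] out:-; bubbles=2
Tick 4: [PARSE:P3(v=6,ok=F), VALIDATE:P2(v=15,ok=T), TRANSFORM:-, EMIT:P1(v=0,ok=F)] out:-; bubbles=1
Tick 5: [PARSE:P4(v=7,ok=F), VALIDATE:P3(v=6,ok=F), TRANSFORM:P2(v=60,ok=T), EMIT:-] out:P1(v=0); bubbles=1
Tick 6: [PARSE:-, VALIDATE:P4(v=7,ok=T), TRANSFORM:P3(v=0,ok=F), EMIT:P2(v=60,ok=T)] out:-; bubbles=1
Tick 7: [PARSE:-, VALIDATE:-, TRANSFORM:P4(v=28,ok=T), EMIT:P3(v=0,ok=F)] out:P2(v=60); bubbles=2
Tick 8: [PARSE:-, VALIDATE:-, TRANSFORM:-, EMIT:P4(v=28,ok=T)] out:P3(v=0); bubbles=3
Tick 9: [PARSE:-, VALIDATE:-, TRANSFORM:-, EMIT:-] out:P4(v=28); bubbles=4
Total bubble-slots: 20

Answer: 20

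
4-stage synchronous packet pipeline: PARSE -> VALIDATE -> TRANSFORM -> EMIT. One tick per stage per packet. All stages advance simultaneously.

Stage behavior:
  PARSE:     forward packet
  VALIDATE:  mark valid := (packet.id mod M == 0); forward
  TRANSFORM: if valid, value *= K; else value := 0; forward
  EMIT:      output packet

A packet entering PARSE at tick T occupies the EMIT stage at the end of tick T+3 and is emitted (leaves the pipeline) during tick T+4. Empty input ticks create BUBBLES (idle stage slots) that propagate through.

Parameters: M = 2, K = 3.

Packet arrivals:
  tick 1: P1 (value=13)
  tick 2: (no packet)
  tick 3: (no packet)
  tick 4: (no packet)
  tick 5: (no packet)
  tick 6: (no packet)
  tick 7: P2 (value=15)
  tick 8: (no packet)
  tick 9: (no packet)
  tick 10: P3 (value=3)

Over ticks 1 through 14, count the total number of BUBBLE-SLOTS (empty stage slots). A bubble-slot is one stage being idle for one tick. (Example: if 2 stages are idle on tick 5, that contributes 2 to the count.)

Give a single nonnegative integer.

Tick 1: [PARSE:P1(v=13,ok=F), VALIDATE:-, TRANSFORM:-, EMIT:-] out:-; bubbles=3
Tick 2: [PARSE:-, VALIDATE:P1(v=13,ok=F), TRANSFORM:-, EMIT:-] out:-; bubbles=3
Tick 3: [PARSE:-, VALIDATE:-, TRANSFORM:P1(v=0,ok=F), EMIT:-] out:-; bubbles=3
Tick 4: [PARSE:-, VALIDATE:-, TRANSFORM:-, EMIT:P1(v=0,ok=F)] out:-; bubbles=3
Tick 5: [PARSE:-, VALIDATE:-, TRANSFORM:-, EMIT:-] out:P1(v=0); bubbles=4
Tick 6: [PARSE:-, VALIDATE:-, TRANSFORM:-, EMIT:-] out:-; bubbles=4
Tick 7: [PARSE:P2(v=15,ok=F), VALIDATE:-, TRANSFORM:-, EMIT:-] out:-; bubbles=3
Tick 8: [PARSE:-, VALIDATE:P2(v=15,ok=T), TRANSFORM:-, EMIT:-] out:-; bubbles=3
Tick 9: [PARSE:-, VALIDATE:-, TRANSFORM:P2(v=45,ok=T), EMIT:-] out:-; bubbles=3
Tick 10: [PARSE:P3(v=3,ok=F), VALIDATE:-, TRANSFORM:-, EMIT:P2(v=45,ok=T)] out:-; bubbles=2
Tick 11: [PARSE:-, VALIDATE:P3(v=3,ok=F), TRANSFORM:-, EMIT:-] out:P2(v=45); bubbles=3
Tick 12: [PARSE:-, VALIDATE:-, TRANSFORM:P3(v=0,ok=F), EMIT:-] out:-; bubbles=3
Tick 13: [PARSE:-, VALIDATE:-, TRANSFORM:-, EMIT:P3(v=0,ok=F)] out:-; bubbles=3
Tick 14: [PARSE:-, VALIDATE:-, TRANSFORM:-, EMIT:-] out:P3(v=0); bubbles=4
Total bubble-slots: 44

Answer: 44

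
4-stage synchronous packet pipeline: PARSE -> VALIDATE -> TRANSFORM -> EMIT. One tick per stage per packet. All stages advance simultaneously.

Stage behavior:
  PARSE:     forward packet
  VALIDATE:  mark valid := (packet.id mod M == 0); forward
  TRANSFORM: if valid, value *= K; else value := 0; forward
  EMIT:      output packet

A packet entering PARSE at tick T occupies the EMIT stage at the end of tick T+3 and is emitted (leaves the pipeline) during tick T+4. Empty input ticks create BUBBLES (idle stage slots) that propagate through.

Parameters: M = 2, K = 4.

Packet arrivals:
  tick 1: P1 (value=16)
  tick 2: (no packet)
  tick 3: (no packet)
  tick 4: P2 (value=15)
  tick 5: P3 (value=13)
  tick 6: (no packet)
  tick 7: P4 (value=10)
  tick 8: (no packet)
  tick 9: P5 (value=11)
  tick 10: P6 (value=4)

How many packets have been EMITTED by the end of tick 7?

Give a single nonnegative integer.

Answer: 1

Derivation:
Tick 1: [PARSE:P1(v=16,ok=F), VALIDATE:-, TRANSFORM:-, EMIT:-] out:-; in:P1
Tick 2: [PARSE:-, VALIDATE:P1(v=16,ok=F), TRANSFORM:-, EMIT:-] out:-; in:-
Tick 3: [PARSE:-, VALIDATE:-, TRANSFORM:P1(v=0,ok=F), EMIT:-] out:-; in:-
Tick 4: [PARSE:P2(v=15,ok=F), VALIDATE:-, TRANSFORM:-, EMIT:P1(v=0,ok=F)] out:-; in:P2
Tick 5: [PARSE:P3(v=13,ok=F), VALIDATE:P2(v=15,ok=T), TRANSFORM:-, EMIT:-] out:P1(v=0); in:P3
Tick 6: [PARSE:-, VALIDATE:P3(v=13,ok=F), TRANSFORM:P2(v=60,ok=T), EMIT:-] out:-; in:-
Tick 7: [PARSE:P4(v=10,ok=F), VALIDATE:-, TRANSFORM:P3(v=0,ok=F), EMIT:P2(v=60,ok=T)] out:-; in:P4
Emitted by tick 7: ['P1']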